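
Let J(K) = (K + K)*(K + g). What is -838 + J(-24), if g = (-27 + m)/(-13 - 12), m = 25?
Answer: 7754/25 ≈ 310.16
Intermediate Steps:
g = 2/25 (g = (-27 + 25)/(-13 - 12) = -2/(-25) = -2*(-1/25) = 2/25 ≈ 0.080000)
J(K) = 2*K*(2/25 + K) (J(K) = (K + K)*(K + 2/25) = (2*K)*(2/25 + K) = 2*K*(2/25 + K))
-838 + J(-24) = -838 + (2/25)*(-24)*(2 + 25*(-24)) = -838 + (2/25)*(-24)*(2 - 600) = -838 + (2/25)*(-24)*(-598) = -838 + 28704/25 = 7754/25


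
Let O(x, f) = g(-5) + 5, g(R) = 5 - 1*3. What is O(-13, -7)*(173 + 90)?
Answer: 1841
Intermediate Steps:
g(R) = 2 (g(R) = 5 - 3 = 2)
O(x, f) = 7 (O(x, f) = 2 + 5 = 7)
O(-13, -7)*(173 + 90) = 7*(173 + 90) = 7*263 = 1841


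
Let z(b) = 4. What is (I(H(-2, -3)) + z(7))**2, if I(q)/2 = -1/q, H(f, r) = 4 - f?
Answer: 121/9 ≈ 13.444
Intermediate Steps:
I(q) = -2/q (I(q) = 2*(-1/q) = -2/q)
(I(H(-2, -3)) + z(7))**2 = (-2/(4 - 1*(-2)) + 4)**2 = (-2/(4 + 2) + 4)**2 = (-2/6 + 4)**2 = (-2*1/6 + 4)**2 = (-1/3 + 4)**2 = (11/3)**2 = 121/9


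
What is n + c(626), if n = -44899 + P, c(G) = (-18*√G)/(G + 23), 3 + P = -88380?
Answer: -133282 - 18*√626/649 ≈ -1.3328e+5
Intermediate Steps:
P = -88383 (P = -3 - 88380 = -88383)
c(G) = -18*√G/(23 + G) (c(G) = (-18*√G)/(23 + G) = -18*√G/(23 + G))
n = -133282 (n = -44899 - 88383 = -133282)
n + c(626) = -133282 - 18*√626/(23 + 626) = -133282 - 18*√626/649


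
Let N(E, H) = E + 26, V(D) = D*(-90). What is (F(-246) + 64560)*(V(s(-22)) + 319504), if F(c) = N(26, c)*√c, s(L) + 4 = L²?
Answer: 17838186240 + 14367808*I*√246 ≈ 1.7838e+10 + 2.2535e+8*I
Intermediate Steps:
s(L) = -4 + L²
V(D) = -90*D
N(E, H) = 26 + E
F(c) = 52*√c (F(c) = (26 + 26)*√c = 52*√c)
(F(-246) + 64560)*(V(s(-22)) + 319504) = (52*√(-246) + 64560)*(-90*(-4 + (-22)²) + 319504) = (52*(I*√246) + 64560)*(-90*(-4 + 484) + 319504) = (52*I*√246 + 64560)*(-90*480 + 319504) = (64560 + 52*I*√246)*(-43200 + 319504) = (64560 + 52*I*√246)*276304 = 17838186240 + 14367808*I*√246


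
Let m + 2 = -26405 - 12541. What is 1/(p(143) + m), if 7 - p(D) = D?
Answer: -1/39084 ≈ -2.5586e-5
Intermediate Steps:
p(D) = 7 - D
m = -38948 (m = -2 + (-26405 - 12541) = -2 - 38946 = -38948)
1/(p(143) + m) = 1/((7 - 1*143) - 38948) = 1/((7 - 143) - 38948) = 1/(-136 - 38948) = 1/(-39084) = -1/39084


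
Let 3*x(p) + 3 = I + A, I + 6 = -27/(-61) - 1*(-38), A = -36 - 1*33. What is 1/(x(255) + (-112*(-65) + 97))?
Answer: 183/1347578 ≈ 0.00013580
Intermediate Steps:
A = -69 (A = -36 - 33 = -69)
I = 1979/61 (I = -6 + (-27/(-61) - 1*(-38)) = -6 + (-27*(-1/61) + 38) = -6 + (27/61 + 38) = -6 + 2345/61 = 1979/61 ≈ 32.443)
x(p) = -2413/183 (x(p) = -1 + (1979/61 - 69)/3 = -1 + (⅓)*(-2230/61) = -1 - 2230/183 = -2413/183)
1/(x(255) + (-112*(-65) + 97)) = 1/(-2413/183 + (-112*(-65) + 97)) = 1/(-2413/183 + (7280 + 97)) = 1/(-2413/183 + 7377) = 1/(1347578/183) = 183/1347578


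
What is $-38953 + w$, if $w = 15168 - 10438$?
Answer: $-34223$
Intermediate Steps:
$w = 4730$
$-38953 + w = -38953 + 4730 = -34223$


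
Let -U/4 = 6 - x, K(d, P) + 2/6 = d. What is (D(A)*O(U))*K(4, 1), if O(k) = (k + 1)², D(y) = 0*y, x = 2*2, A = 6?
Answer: 0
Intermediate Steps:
K(d, P) = -⅓ + d
x = 4
U = -8 (U = -4*(6 - 1*4) = -4*(6 - 4) = -4*2 = -8)
D(y) = 0
O(k) = (1 + k)²
(D(A)*O(U))*K(4, 1) = (0*(1 - 8)²)*(-⅓ + 4) = (0*(-7)²)*(11/3) = (0*49)*(11/3) = 0*(11/3) = 0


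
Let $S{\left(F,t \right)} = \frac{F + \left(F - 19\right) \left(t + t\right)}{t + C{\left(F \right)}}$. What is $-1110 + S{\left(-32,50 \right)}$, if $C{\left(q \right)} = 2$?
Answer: $- \frac{15713}{13} \approx -1208.7$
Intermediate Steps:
$S{\left(F,t \right)} = \frac{F + 2 t \left(-19 + F\right)}{2 + t}$ ($S{\left(F,t \right)} = \frac{F + \left(F - 19\right) \left(t + t\right)}{t + 2} = \frac{F + \left(-19 + F\right) 2 t}{2 + t} = \frac{F + 2 t \left(-19 + F\right)}{2 + t}$)
$-1110 + S{\left(-32,50 \right)} = -1110 + \frac{-32 - 1900 + 2 \left(-32\right) 50}{2 + 50} = -1110 + \frac{-32 - 1900 - 3200}{52} = -1110 + \frac{1}{52} \left(-5132\right) = -1110 - \frac{1283}{13} = - \frac{15713}{13}$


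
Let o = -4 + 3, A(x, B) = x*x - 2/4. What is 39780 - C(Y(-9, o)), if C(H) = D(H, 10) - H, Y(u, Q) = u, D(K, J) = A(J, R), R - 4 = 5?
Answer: 79343/2 ≈ 39672.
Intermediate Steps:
R = 9 (R = 4 + 5 = 9)
A(x, B) = -½ + x² (A(x, B) = x² - 2*¼ = x² - ½ = -½ + x²)
o = -1
D(K, J) = -½ + J²
C(H) = 199/2 - H (C(H) = (-½ + 10²) - H = (-½ + 100) - H = 199/2 - H)
39780 - C(Y(-9, o)) = 39780 - (199/2 - 1*(-9)) = 39780 - (199/2 + 9) = 39780 - 1*217/2 = 39780 - 217/2 = 79343/2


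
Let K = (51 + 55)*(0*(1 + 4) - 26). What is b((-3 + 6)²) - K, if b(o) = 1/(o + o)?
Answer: 49609/18 ≈ 2756.1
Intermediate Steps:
b(o) = 1/(2*o)
K = -2756 (K = 106*(0*5 - 26) = 106*(0 - 26) = 106*(-26) = -2756)
b((-3 + 6)²) - K = 1/(2*((-3 + 6)²)) - 1*(-2756) = 1/(2*(3²)) + 2756 = (½)/9 + 2756 = (½)*(⅑) + 2756 = 1/18 + 2756 = 49609/18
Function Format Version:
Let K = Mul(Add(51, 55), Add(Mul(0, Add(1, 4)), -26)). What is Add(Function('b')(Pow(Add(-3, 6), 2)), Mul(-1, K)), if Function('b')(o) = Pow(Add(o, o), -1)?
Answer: Rational(49609, 18) ≈ 2756.1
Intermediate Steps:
Function('b')(o) = Mul(Rational(1, 2), Pow(o, -1)) (Function('b')(o) = Pow(Mul(2, o), -1) = Mul(Rational(1, 2), Pow(o, -1)))
K = -2756 (K = Mul(106, Add(Mul(0, 5), -26)) = Mul(106, Add(0, -26)) = Mul(106, -26) = -2756)
Add(Function('b')(Pow(Add(-3, 6), 2)), Mul(-1, K)) = Add(Mul(Rational(1, 2), Pow(Pow(Add(-3, 6), 2), -1)), Mul(-1, -2756)) = Add(Mul(Rational(1, 2), Pow(Pow(3, 2), -1)), 2756) = Add(Mul(Rational(1, 2), Pow(9, -1)), 2756) = Add(Mul(Rational(1, 2), Rational(1, 9)), 2756) = Add(Rational(1, 18), 2756) = Rational(49609, 18)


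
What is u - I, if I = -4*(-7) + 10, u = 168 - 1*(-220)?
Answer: 350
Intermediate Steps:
u = 388 (u = 168 + 220 = 388)
I = 38 (I = 28 + 10 = 38)
u - I = 388 - 1*38 = 388 - 38 = 350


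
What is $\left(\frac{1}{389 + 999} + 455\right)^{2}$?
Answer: $\frac{398844034681}{1926544} \approx 2.0703 \cdot 10^{5}$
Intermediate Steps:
$\left(\frac{1}{389 + 999} + 455\right)^{2} = \left(\frac{1}{1388} + 455\right)^{2} = \left(\frac{631541}{1388}\right)^{2} = \frac{398844034681}{1926544}$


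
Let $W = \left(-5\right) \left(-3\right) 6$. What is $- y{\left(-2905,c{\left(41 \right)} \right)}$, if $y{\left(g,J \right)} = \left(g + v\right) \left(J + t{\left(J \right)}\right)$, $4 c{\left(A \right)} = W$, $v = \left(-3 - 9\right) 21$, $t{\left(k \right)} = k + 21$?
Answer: $208362$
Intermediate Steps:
$t{\left(k \right)} = 21 + k$
$v = -252$ ($v = \left(-12\right) 21 = -252$)
$W = 90$ ($W = 15 \cdot 6 = 90$)
$c{\left(A \right)} = \frac{45}{2}$ ($c{\left(A \right)} = \frac{1}{4} \cdot 90 = \frac{45}{2}$)
$y{\left(g,J \right)} = \left(-252 + g\right) \left(21 + 2 J\right)$ ($y{\left(g,J \right)} = \left(g - 252\right) \left(J + \left(21 + J\right)\right) = \left(-252 + g\right) \left(21 + 2 J\right)$)
$- y{\left(-2905,c{\left(41 \right)} \right)} = - (-5292 - 11340 + \frac{45}{2} \left(-2905\right) - 2905 \left(21 + \frac{45}{2}\right)) = - (-5292 - 11340 - \frac{130725}{2} - \frac{252735}{2}) = \left(-1\right) \left(-208362\right) = 208362$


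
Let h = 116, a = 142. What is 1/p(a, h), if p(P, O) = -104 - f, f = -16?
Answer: -1/88 ≈ -0.011364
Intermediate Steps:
p(P, O) = -88 (p(P, O) = -104 - 1*(-16) = -104 + 16 = -88)
1/p(a, h) = 1/(-88) = -1/88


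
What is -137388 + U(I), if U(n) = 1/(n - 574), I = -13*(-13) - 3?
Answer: -56054305/408 ≈ -1.3739e+5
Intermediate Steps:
I = 166 (I = 169 - 3 = 166)
U(n) = 1/(-574 + n)
-137388 + U(I) = -137388 + 1/(-574 + 166) = -137388 + 1/(-408) = -137388 - 1/408 = -56054305/408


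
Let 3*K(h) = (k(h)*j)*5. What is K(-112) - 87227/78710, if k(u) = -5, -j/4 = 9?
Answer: 1383869/4630 ≈ 298.89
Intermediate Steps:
j = -36 (j = -4*9 = -36)
K(h) = 300 (K(h) = (-5*(-36)*5)/3 = (180*5)/3 = (1/3)*900 = 300)
K(-112) - 87227/78710 = 300 - 87227/78710 = 300 - 87227*1/78710 = 300 - 5131/4630 = 1383869/4630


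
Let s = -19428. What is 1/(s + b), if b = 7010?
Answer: -1/12418 ≈ -8.0528e-5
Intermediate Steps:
1/(s + b) = 1/(-19428 + 7010) = 1/(-12418) = -1/12418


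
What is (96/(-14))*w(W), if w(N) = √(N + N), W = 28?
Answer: -96*√14/7 ≈ -51.314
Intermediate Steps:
w(N) = √2*√N (w(N) = √(2*N) = √2*√N)
(96/(-14))*w(W) = (96/(-14))*(√2*√28) = (96*(-1/14))*(√2*(2*√7)) = -96*√14/7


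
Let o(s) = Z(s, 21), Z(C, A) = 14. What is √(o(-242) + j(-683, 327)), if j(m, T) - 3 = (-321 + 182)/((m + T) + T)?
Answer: 2*√4582/29 ≈ 4.6683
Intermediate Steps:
o(s) = 14
j(m, T) = 3 - 139/(m + 2*T) (j(m, T) = 3 + (-321 + 182)/((m + T) + T) = 3 - 139/((T + m) + T) = 3 - 139/(m + 2*T))
√(o(-242) + j(-683, 327)) = √(14 + (-139 + 3*(-683) + 6*327)/(-683 + 2*327)) = √(14 + (-139 - 2049 + 1962)/(-683 + 654)) = √(14 - 226/(-29)) = √(14 - 1/29*(-226)) = √(14 + 226/29) = √(632/29) = 2*√4582/29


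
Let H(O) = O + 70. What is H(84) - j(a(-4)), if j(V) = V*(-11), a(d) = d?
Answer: 110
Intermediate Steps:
H(O) = 70 + O
j(V) = -11*V
H(84) - j(a(-4)) = (70 + 84) - (-11)*(-4) = 154 - 1*44 = 154 - 44 = 110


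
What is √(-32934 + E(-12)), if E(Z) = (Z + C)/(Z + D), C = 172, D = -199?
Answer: I*√1466288374/211 ≈ 181.48*I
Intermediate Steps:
E(Z) = (172 + Z)/(-199 + Z) (E(Z) = (Z + 172)/(Z - 199) = (172 + Z)/(-199 + Z))
√(-32934 + E(-12)) = √(-32934 + (172 - 12)/(-199 - 12)) = √(-32934 + 160/(-211)) = √(-32934 - 1/211*160) = √(-32934 - 160/211) = √(-6949234/211) = I*√1466288374/211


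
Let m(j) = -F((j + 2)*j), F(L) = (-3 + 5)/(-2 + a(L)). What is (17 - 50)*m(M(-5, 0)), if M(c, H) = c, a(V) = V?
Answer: 66/13 ≈ 5.0769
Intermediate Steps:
F(L) = 2/(-2 + L) (F(L) = (-3 + 5)/(-2 + L) = 2/(-2 + L))
m(j) = -2/(-2 + j*(2 + j)) (m(j) = -2/(-2 + (j + 2)*j) = -2/(-2 + (2 + j)*j) = -2/(-2 + j*(2 + j)))
(17 - 50)*m(M(-5, 0)) = (17 - 50)*(-2/(-2 - 5*(2 - 5))) = -(-66)/(-2 - 5*(-3)) = -(-66)/(-2 + 15) = -(-66)/13 = -33*(-2/13) = 66/13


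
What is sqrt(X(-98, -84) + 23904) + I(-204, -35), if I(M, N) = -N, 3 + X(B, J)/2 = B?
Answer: 35 + sqrt(23702) ≈ 188.95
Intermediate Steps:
X(B, J) = -6 + 2*B
sqrt(X(-98, -84) + 23904) + I(-204, -35) = sqrt((-6 + 2*(-98)) + 23904) - 1*(-35) = sqrt((-6 - 196) + 23904) + 35 = sqrt(-202 + 23904) + 35 = sqrt(23702) + 35 = 35 + sqrt(23702)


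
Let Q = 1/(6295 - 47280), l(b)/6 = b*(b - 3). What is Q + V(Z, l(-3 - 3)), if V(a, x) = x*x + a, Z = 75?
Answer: 4305515234/40985 ≈ 1.0505e+5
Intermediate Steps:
l(b) = 6*b*(-3 + b) (l(b) = 6*(b*(b - 3)) = 6*(b*(-3 + b)) = 6*b*(-3 + b))
Q = -1/40985 (Q = 1/(-40985) = -1/40985 ≈ -2.4399e-5)
V(a, x) = a + x² (V(a, x) = x² + a = a + x²)
Q + V(Z, l(-3 - 3)) = -1/40985 + (75 + (6*(-3 - 3)*(-3 + (-3 - 3)))²) = -1/40985 + (75 + (6*(-6)*(-3 - 6))²) = -1/40985 + (75 + (6*(-6)*(-9))²) = -1/40985 + (75 + 324²) = -1/40985 + (75 + 104976) = -1/40985 + 105051 = 4305515234/40985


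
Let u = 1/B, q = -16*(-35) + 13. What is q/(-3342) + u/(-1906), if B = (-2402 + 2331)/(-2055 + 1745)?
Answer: -13096303/75376582 ≈ -0.17374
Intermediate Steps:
q = 573 (q = 560 + 13 = 573)
B = 71/310 (B = -71/(-310) = -71*(-1/310) = 71/310 ≈ 0.22903)
u = 310/71 (u = 1/(71/310) = 310/71 ≈ 4.3662)
q/(-3342) + u/(-1906) = 573/(-3342) + (310/71)/(-1906) = 573*(-1/3342) + (310/71)*(-1/1906) = -191/1114 - 155/67663 = -13096303/75376582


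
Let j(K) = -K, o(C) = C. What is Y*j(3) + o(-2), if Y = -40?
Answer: 118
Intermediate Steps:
Y*j(3) + o(-2) = -(-40)*3 - 2 = -40*(-3) - 2 = 120 - 2 = 118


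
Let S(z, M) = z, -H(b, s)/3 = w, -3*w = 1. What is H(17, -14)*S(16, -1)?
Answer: 16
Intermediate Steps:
w = -⅓ (w = -⅓*1 = -⅓ ≈ -0.33333)
H(b, s) = 1 (H(b, s) = -3*(-⅓) = 1)
H(17, -14)*S(16, -1) = 1*16 = 16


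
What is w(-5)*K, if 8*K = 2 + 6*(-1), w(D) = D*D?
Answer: -25/2 ≈ -12.500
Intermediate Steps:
w(D) = D**2
K = -1/2 (K = (2 + 6*(-1))/8 = (2 - 6)/8 = (1/8)*(-4) = -1/2 ≈ -0.50000)
w(-5)*K = (-5)**2*(-1/2) = 25*(-1/2) = -25/2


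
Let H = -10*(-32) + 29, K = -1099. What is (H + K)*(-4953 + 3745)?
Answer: 906000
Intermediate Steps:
H = 349 (H = 320 + 29 = 349)
(H + K)*(-4953 + 3745) = (349 - 1099)*(-4953 + 3745) = -750*(-1208) = 906000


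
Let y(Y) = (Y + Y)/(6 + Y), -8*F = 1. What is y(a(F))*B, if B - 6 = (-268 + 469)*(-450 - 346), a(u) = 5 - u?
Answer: -13119180/89 ≈ -1.4741e+5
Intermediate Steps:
F = -⅛ (F = -⅛*1 = -⅛ ≈ -0.12500)
B = -159990 (B = 6 + (-268 + 469)*(-450 - 346) = 6 + 201*(-796) = 6 - 159996 = -159990)
y(Y) = 2*Y/(6 + Y) (y(Y) = (2*Y)/(6 + Y) = 2*Y/(6 + Y))
y(a(F))*B = (2*(5 - 1*(-⅛))/(6 + (5 - 1*(-⅛))))*(-159990) = (2*(5 + ⅛)/(6 + (5 + ⅛)))*(-159990) = (2*(41/8)/(6 + 41/8))*(-159990) = (2*(41/8)/(89/8))*(-159990) = (2*(41/8)*(8/89))*(-159990) = (82/89)*(-159990) = -13119180/89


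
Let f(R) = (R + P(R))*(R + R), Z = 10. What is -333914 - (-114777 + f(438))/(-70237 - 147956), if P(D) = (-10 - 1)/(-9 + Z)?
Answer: -24285812709/72731 ≈ -3.3391e+5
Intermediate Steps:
P(D) = -11 (P(D) = (-10 - 1)/(-9 + 10) = -11/1 = -11*1 = -11)
f(R) = 2*R*(-11 + R) (f(R) = (R - 11)*(R + R) = (-11 + R)*(2*R) = 2*R*(-11 + R))
-333914 - (-114777 + f(438))/(-70237 - 147956) = -333914 - (-114777 + 2*438*(-11 + 438))/(-70237 - 147956) = -333914 - (-114777 + 2*438*427)/(-218193) = -333914 - (-114777 + 374052)*(-1)/218193 = -333914 - 259275*(-1)/218193 = -333914 - 1*(-86425/72731) = -333914 + 86425/72731 = -24285812709/72731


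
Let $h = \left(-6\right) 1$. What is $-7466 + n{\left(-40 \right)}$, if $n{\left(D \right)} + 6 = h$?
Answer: $-7478$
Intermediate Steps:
$h = -6$
$n{\left(D \right)} = -12$ ($n{\left(D \right)} = -6 - 6 = -12$)
$-7466 + n{\left(-40 \right)} = -7466 - 12 = -7478$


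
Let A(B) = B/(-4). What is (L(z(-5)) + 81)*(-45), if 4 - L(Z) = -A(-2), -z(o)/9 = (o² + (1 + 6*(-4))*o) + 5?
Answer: -7695/2 ≈ -3847.5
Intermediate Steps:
A(B) = -B/4 (A(B) = B*(-¼) = -B/4)
z(o) = -45 - 9*o² + 207*o (z(o) = -9*((o² + (1 + 6*(-4))*o) + 5) = -9*((o² + (1 - 24)*o) + 5) = -9*((o² - 23*o) + 5) = -9*(5 + o² - 23*o) = -45 - 9*o² + 207*o)
L(Z) = 9/2 (L(Z) = 4 - (-1)*(-¼*(-2)) = 4 - (-1)/2 = 4 - 1*(-½) = 4 + ½ = 9/2)
(L(z(-5)) + 81)*(-45) = (9/2 + 81)*(-45) = (171/2)*(-45) = -7695/2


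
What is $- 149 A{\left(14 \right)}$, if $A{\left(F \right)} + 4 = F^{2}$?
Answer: $-28608$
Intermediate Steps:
$A{\left(F \right)} = -4 + F^{2}$
$- 149 A{\left(14 \right)} = - 149 \left(-4 + 14^{2}\right) = - 149 \left(-4 + 196\right) = \left(-149\right) 192 = -28608$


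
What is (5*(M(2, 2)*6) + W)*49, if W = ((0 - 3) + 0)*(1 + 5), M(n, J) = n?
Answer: 2058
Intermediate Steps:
W = -18 (W = (-3 + 0)*6 = -3*6 = -18)
(5*(M(2, 2)*6) + W)*49 = (5*(2*6) - 18)*49 = (5*12 - 18)*49 = (60 - 18)*49 = 42*49 = 2058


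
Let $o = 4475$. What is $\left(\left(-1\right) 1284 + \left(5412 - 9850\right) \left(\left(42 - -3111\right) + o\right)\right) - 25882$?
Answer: $-33880230$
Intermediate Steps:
$\left(\left(-1\right) 1284 + \left(5412 - 9850\right) \left(\left(42 - -3111\right) + o\right)\right) - 25882 = \left(\left(-1\right) 1284 + \left(5412 - 9850\right) \left(\left(42 - -3111\right) + 4475\right)\right) - 25882 = \left(-1284 - 4438 \left(\left(42 + 3111\right) + 4475\right)\right) - 25882 = \left(-1284 - 4438 \left(3153 + 4475\right)\right) - 25882 = \left(-1284 - 33853064\right) - 25882 = -33854348 - 25882 = -33880230$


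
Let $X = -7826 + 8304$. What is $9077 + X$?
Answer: $9555$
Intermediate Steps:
$X = 478$
$9077 + X = 9077 + 478 = 9555$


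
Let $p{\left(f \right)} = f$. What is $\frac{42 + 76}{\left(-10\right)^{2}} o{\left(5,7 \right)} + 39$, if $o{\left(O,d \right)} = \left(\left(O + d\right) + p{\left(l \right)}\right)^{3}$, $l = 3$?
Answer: $\frac{8043}{2} \approx 4021.5$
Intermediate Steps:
$o{\left(O,d \right)} = \left(3 + O + d\right)^{3}$ ($o{\left(O,d \right)} = \left(\left(O + d\right) + 3\right)^{3} = \left(3 + O + d\right)^{3}$)
$\frac{42 + 76}{\left(-10\right)^{2}} o{\left(5,7 \right)} + 39 = \frac{42 + 76}{\left(-10\right)^{2}} \left(3 + 5 + 7\right)^{3} + 39 = \frac{118}{100} \cdot 15^{3} + 39 = 118 \cdot \frac{1}{100} \cdot 3375 + 39 = \frac{59}{50} \cdot 3375 + 39 = \frac{7965}{2} + 39 = \frac{8043}{2}$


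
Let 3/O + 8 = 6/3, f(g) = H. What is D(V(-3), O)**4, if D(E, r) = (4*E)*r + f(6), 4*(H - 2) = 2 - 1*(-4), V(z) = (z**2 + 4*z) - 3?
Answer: 923521/16 ≈ 57720.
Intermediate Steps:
V(z) = -3 + z**2 + 4*z
H = 7/2 (H = 2 + (2 - 1*(-4))/4 = 2 + (2 + 4)/4 = 2 + (1/4)*6 = 2 + 3/2 = 7/2 ≈ 3.5000)
f(g) = 7/2
O = -1/2 (O = 3/(-8 + 6/3) = 3/(-8 + 6*(1/3)) = 3/(-8 + 2) = 3/(-6) = 3*(-1/6) = -1/2 ≈ -0.50000)
D(E, r) = 7/2 + 4*E*r (D(E, r) = (4*E)*r + 7/2 = 4*E*r + 7/2 = 7/2 + 4*E*r)
D(V(-3), O)**4 = (7/2 + 4*(-3 + (-3)**2 + 4*(-3))*(-1/2))**4 = (7/2 + 4*(-3 + 9 - 12)*(-1/2))**4 = (7/2 + 4*(-6)*(-1/2))**4 = (7/2 + 12)**4 = (31/2)**4 = 923521/16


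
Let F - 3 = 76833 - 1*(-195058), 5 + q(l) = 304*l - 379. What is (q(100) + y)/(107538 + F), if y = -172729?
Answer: -142713/379432 ≈ -0.37612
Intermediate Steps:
q(l) = -384 + 304*l (q(l) = -5 + (304*l - 379) = -5 + (-379 + 304*l) = -384 + 304*l)
F = 271894 (F = 3 + (76833 - 1*(-195058)) = 3 + (76833 + 195058) = 3 + 271891 = 271894)
(q(100) + y)/(107538 + F) = ((-384 + 304*100) - 172729)/(107538 + 271894) = ((-384 + 30400) - 172729)/379432 = (30016 - 172729)*(1/379432) = -142713*1/379432 = -142713/379432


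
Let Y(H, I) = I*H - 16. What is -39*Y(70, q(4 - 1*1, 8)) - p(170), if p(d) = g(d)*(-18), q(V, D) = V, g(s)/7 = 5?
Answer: -6936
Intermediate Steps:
g(s) = 35 (g(s) = 7*5 = 35)
Y(H, I) = -16 + H*I (Y(H, I) = H*I - 16 = -16 + H*I)
p(d) = -630 (p(d) = 35*(-18) = -630)
-39*Y(70, q(4 - 1*1, 8)) - p(170) = -39*(-16 + 70*(4 - 1*1)) - 1*(-630) = -39*(-16 + 70*(4 - 1)) + 630 = -39*(-16 + 70*3) + 630 = -39*(-16 + 210) + 630 = -39*194 + 630 = -7566 + 630 = -6936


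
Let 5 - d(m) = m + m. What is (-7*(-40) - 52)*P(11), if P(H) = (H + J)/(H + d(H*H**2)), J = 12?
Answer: -874/441 ≈ -1.9819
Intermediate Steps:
d(m) = 5 - 2*m (d(m) = 5 - (m + m) = 5 - 2*m)
P(H) = (12 + H)/(5 + H - 2*H**3) (P(H) = (H + 12)/(H + (5 - 2*H*H**2)) = (12 + H)/(H + (5 - 2*H**3)) = (12 + H)/(5 + H - 2*H**3))
(-7*(-40) - 52)*P(11) = (-7*(-40) - 52)*((12 + 11)/(5 + 11 - 2*11**3)) = (280 - 52)*(23/(5 + 11 - 2*1331)) = 228*(23/(5 + 11 - 2662)) = 228*(23/(-2646)) = 228*(-1/2646*23) = 228*(-23/2646) = -874/441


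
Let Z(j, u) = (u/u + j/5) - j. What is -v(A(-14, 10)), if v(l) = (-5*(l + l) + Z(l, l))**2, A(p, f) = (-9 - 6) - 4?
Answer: -1062961/25 ≈ -42518.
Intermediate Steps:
Z(j, u) = 1 - 4*j/5 (Z(j, u) = (1 + j*(1/5)) - j = (1 + j/5) - j = 1 - 4*j/5)
A(p, f) = -19 (A(p, f) = -15 - 4 = -19)
v(l) = (1 - 54*l/5)**2 (v(l) = (-5*(l + l) + (1 - 4*l/5))**2 = (-10*l + (1 - 4*l/5))**2 = (1 - 54*l/5)**2)
-v(A(-14, 10)) = -(-5 + 54*(-19))**2/25 = -(-5 - 1026)**2/25 = -(-1031)**2/25 = -1062961/25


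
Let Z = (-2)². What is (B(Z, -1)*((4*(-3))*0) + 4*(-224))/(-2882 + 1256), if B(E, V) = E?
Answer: 448/813 ≈ 0.55105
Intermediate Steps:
Z = 4
(B(Z, -1)*((4*(-3))*0) + 4*(-224))/(-2882 + 1256) = (4*((4*(-3))*0) + 4*(-224))/(-2882 + 1256) = (4*(-12*0) - 896)/(-1626) = (4*0 - 896)*(-1/1626) = (0 - 896)*(-1/1626) = -896*(-1/1626) = 448/813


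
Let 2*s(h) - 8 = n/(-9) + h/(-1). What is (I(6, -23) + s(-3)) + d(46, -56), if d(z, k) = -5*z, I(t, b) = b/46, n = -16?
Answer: -2017/9 ≈ -224.11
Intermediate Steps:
I(t, b) = b/46 (I(t, b) = b*(1/46) = b/46)
s(h) = 44/9 - h/2 (s(h) = 4 + (-16/(-9) + h/(-1))/2 = 4 + (-16*(-⅑) + h*(-1))/2 = 4 + (16/9 - h)/2 = 4 + (8/9 - h/2) = 44/9 - h/2)
(I(6, -23) + s(-3)) + d(46, -56) = ((1/46)*(-23) + (44/9 - ½*(-3))) - 5*46 = (-½ + (44/9 + 3/2)) - 230 = (-½ + 115/18) - 230 = 53/9 - 230 = -2017/9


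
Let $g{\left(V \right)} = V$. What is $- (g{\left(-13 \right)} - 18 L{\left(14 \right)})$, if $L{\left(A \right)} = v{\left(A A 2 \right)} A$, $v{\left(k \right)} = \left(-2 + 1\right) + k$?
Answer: $98545$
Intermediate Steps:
$v{\left(k \right)} = -1 + k$
$L{\left(A \right)} = A \left(-1 + 2 A^{2}\right)$ ($L{\left(A \right)} = \left(-1 + A A 2\right) A = \left(-1 + A^{2} \cdot 2\right) A = \left(-1 + 2 A^{2}\right) A = A \left(-1 + 2 A^{2}\right)$)
$- (g{\left(-13 \right)} - 18 L{\left(14 \right)}) = - (-13 - 18 \left(\left(-1\right) 14 + 2 \cdot 14^{3}\right)) = - (-13 - 18 \left(-14 + 2 \cdot 2744\right)) = - (-13 - 18 \left(-14 + 5488\right)) = - (-13 - 98532) = \left(-1\right) \left(-98545\right) = 98545$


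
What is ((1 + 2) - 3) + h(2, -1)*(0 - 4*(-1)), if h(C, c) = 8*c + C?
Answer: -24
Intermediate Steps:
h(C, c) = C + 8*c
((1 + 2) - 3) + h(2, -1)*(0 - 4*(-1)) = ((1 + 2) - 3) + (2 + 8*(-1))*(0 - 4*(-1)) = (3 - 3) + (2 - 8)*(0 + 4) = 0 - 6*4 = 0 - 24 = -24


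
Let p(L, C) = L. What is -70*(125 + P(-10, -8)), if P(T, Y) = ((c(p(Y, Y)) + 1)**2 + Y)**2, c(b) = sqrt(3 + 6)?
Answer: -13230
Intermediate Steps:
c(b) = 3 (c(b) = sqrt(9) = 3)
P(T, Y) = (16 + Y)**2 (P(T, Y) = ((3 + 1)**2 + Y)**2 = (4**2 + Y)**2 = (16 + Y)**2)
-70*(125 + P(-10, -8)) = -70*(125 + (16 - 8)**2) = -70*(125 + 8**2) = -70*(125 + 64) = -70*189 = -13230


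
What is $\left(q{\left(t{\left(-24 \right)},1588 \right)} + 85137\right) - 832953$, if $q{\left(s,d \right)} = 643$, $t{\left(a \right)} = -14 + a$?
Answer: $-747173$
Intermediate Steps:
$\left(q{\left(t{\left(-24 \right)},1588 \right)} + 85137\right) - 832953 = \left(643 + 85137\right) - 832953 = 85780 - 832953 = -747173$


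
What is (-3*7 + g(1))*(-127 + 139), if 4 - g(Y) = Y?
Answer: -216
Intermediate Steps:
g(Y) = 4 - Y
(-3*7 + g(1))*(-127 + 139) = (-3*7 + (4 - 1*1))*(-127 + 139) = (-21 + (4 - 1))*12 = (-21 + 3)*12 = -18*12 = -216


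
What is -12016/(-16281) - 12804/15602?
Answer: -10494146/127008081 ≈ -0.082626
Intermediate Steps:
-12016/(-16281) - 12804/15602 = -12016*(-1/16281) - 12804*1/15602 = 12016/16281 - 6402/7801 = -10494146/127008081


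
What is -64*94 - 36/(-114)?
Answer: -114298/19 ≈ -6015.7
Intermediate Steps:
-64*94 - 36/(-114) = -6016 - 36*(-1/114) = -6016 + 6/19 = -114298/19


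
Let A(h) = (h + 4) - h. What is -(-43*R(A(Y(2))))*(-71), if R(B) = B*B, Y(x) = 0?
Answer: -48848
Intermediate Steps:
A(h) = 4 (A(h) = (4 + h) - h = 4)
R(B) = B²
-(-43*R(A(Y(2))))*(-71) = -(-43*4²)*(-71) = -(-43*16)*(-71) = -(-688)*(-71) = -1*48848 = -48848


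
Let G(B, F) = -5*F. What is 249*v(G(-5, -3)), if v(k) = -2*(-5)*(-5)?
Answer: -12450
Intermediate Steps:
v(k) = -50 (v(k) = 10*(-5) = -50)
249*v(G(-5, -3)) = 249*(-50) = -12450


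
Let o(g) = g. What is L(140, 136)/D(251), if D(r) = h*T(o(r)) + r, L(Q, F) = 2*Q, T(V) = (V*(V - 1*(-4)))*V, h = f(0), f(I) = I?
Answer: 280/251 ≈ 1.1155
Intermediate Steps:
h = 0
T(V) = V**2*(4 + V) (T(V) = (V*(V + 4))*V = (V*(4 + V))*V = V**2*(4 + V))
D(r) = r (D(r) = 0*(r**2*(4 + r)) + r = 0 + r = r)
L(140, 136)/D(251) = (2*140)/251 = 280*(1/251) = 280/251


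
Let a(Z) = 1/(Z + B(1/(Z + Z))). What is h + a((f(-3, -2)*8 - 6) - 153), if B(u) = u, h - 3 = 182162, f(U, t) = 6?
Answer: 4489091873/24643 ≈ 1.8217e+5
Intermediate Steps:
h = 182165 (h = 3 + 182162 = 182165)
a(Z) = 1/(Z + 1/(2*Z)) (a(Z) = 1/(Z + 1/(Z + Z)) = 1/(Z + 1/(2*Z)))
h + a((f(-3, -2)*8 - 6) - 153) = 182165 + 2*((6*8 - 6) - 153)/(1 + 2*((6*8 - 6) - 153)**2) = 182165 + 2*((48 - 6) - 153)/(1 + 2*((48 - 6) - 153)**2) = 182165 + 2*(42 - 153)/(1 + 2*(42 - 153)**2) = 182165 + 2*(-111)/(1 + 2*(-111)**2) = 182165 + 2*(-111)/(1 + 2*12321) = 182165 + 2*(-111)/(1 + 24642) = 182165 + 2*(-111)/24643 = 182165 + 2*(-111)*(1/24643) = 182165 - 222/24643 = 4489091873/24643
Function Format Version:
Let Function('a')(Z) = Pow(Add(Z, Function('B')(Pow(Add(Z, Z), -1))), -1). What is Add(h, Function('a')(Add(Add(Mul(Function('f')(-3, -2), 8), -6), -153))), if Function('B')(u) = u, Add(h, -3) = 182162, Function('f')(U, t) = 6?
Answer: Rational(4489091873, 24643) ≈ 1.8217e+5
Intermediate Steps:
h = 182165 (h = Add(3, 182162) = 182165)
Function('a')(Z) = Pow(Add(Z, Mul(Rational(1, 2), Pow(Z, -1))), -1) (Function('a')(Z) = Pow(Add(Z, Pow(Add(Z, Z), -1)), -1) = Pow(Add(Z, Pow(Mul(2, Z), -1)), -1) = Pow(Add(Z, Mul(Rational(1, 2), Pow(Z, -1))), -1))
Add(h, Function('a')(Add(Add(Mul(Function('f')(-3, -2), 8), -6), -153))) = Add(182165, Mul(2, Add(Add(Mul(6, 8), -6), -153), Pow(Add(1, Mul(2, Pow(Add(Add(Mul(6, 8), -6), -153), 2))), -1))) = Add(182165, Mul(2, Add(Add(48, -6), -153), Pow(Add(1, Mul(2, Pow(Add(Add(48, -6), -153), 2))), -1))) = Add(182165, Mul(2, Add(42, -153), Pow(Add(1, Mul(2, Pow(Add(42, -153), 2))), -1))) = Add(182165, Mul(2, -111, Pow(Add(1, Mul(2, Pow(-111, 2))), -1))) = Add(182165, Mul(2, -111, Pow(Add(1, Mul(2, 12321)), -1))) = Add(182165, Mul(2, -111, Pow(Add(1, 24642), -1))) = Add(182165, Mul(2, -111, Pow(24643, -1))) = Add(182165, Mul(2, -111, Rational(1, 24643))) = Add(182165, Rational(-222, 24643)) = Rational(4489091873, 24643)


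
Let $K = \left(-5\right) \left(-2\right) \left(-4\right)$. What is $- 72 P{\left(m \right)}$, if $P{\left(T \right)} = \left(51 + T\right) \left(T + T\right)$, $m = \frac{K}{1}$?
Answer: $63360$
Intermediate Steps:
$K = -40$ ($K = 10 \left(-4\right) = -40$)
$m = -40$ ($m = - \frac{40}{1} = \left(-40\right) 1 = -40$)
$P{\left(T \right)} = 2 T \left(51 + T\right)$ ($P{\left(T \right)} = \left(51 + T\right) 2 T = 2 T \left(51 + T\right)$)
$- 72 P{\left(m \right)} = - 72 \cdot 2 \left(-40\right) \left(51 - 40\right) = - 72 \cdot 2 \left(-40\right) 11 = \left(-72\right) \left(-880\right) = 63360$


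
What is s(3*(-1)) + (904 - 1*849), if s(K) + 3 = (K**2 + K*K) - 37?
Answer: 33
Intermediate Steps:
s(K) = -40 + 2*K**2 (s(K) = -3 + ((K**2 + K*K) - 37) = -3 + ((K**2 + K**2) - 37) = -3 + (2*K**2 - 37) = -3 + (-37 + 2*K**2) = -40 + 2*K**2)
s(3*(-1)) + (904 - 1*849) = (-40 + 2*(3*(-1))**2) + (904 - 1*849) = (-40 + 2*(-3)**2) + (904 - 849) = (-40 + 2*9) + 55 = (-40 + 18) + 55 = -22 + 55 = 33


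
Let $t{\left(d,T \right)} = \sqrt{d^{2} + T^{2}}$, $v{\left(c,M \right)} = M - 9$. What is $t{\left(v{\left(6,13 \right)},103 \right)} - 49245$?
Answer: $-49245 + 25 \sqrt{17} \approx -49142.0$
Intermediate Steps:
$v{\left(c,M \right)} = -9 + M$
$t{\left(d,T \right)} = \sqrt{T^{2} + d^{2}}$
$t{\left(v{\left(6,13 \right)},103 \right)} - 49245 = \sqrt{103^{2} + \left(-9 + 13\right)^{2}} - 49245 = \sqrt{10609 + 4^{2}} - 49245 = \sqrt{10609 + 16} - 49245 = \sqrt{10625} - 49245 = 25 \sqrt{17} - 49245 = -49245 + 25 \sqrt{17}$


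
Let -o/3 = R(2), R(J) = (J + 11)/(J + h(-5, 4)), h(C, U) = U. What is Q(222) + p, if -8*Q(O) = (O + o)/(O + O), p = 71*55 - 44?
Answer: 27428113/7104 ≈ 3860.9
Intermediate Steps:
p = 3861 (p = 3905 - 44 = 3861)
R(J) = (11 + J)/(4 + J) (R(J) = (J + 11)/(J + 4) = (11 + J)/(4 + J))
o = -13/2 (o = -3*(11 + 2)/(4 + 2) = -3*13/6 = -13/2 ≈ -6.5000)
Q(O) = -(-13/2 + O)/(16*O) (Q(O) = -(O - 13/2)/(8*(O + O)) = -(-13/2 + O)/(8*(2*O)) = -(-13/2 + O)*1/(2*O)/8 = -(-13/2 + O)/(16*O))
Q(222) + p = (1/32)*(13 - 2*222)/222 + 3861 = (1/32)*(1/222)*(13 - 444) + 3861 = (1/32)*(1/222)*(-431) + 3861 = -431/7104 + 3861 = 27428113/7104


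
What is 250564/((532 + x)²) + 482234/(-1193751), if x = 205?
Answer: 37176466018/648408536919 ≈ 0.057335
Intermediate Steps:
250564/((532 + x)²) + 482234/(-1193751) = 250564/((532 + 205)²) + 482234/(-1193751) = 250564/(737²) + 482234*(-1/1193751) = 250564/543169 - 482234/1193751 = 37176466018/648408536919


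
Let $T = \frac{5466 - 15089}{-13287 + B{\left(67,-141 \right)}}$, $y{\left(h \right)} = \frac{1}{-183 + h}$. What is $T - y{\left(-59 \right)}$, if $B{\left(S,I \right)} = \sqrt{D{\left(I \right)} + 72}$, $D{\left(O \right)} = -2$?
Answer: $\frac{31118858141}{42723720358} + \frac{9623 \sqrt{70}}{176544299} \approx 0.72883$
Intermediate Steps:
$B{\left(S,I \right)} = \sqrt{70}$ ($B{\left(S,I \right)} = \sqrt{-2 + 72} = \sqrt{70}$)
$T = - \frac{9623}{-13287 + \sqrt{70}}$ ($T = \frac{5466 - 15089}{-13287 + \sqrt{70}} = - \frac{9623}{-13287 + \sqrt{70}} \approx 0.7247$)
$T - y{\left(-59 \right)} = \left(\frac{127860801}{176544299} + \frac{9623 \sqrt{70}}{176544299}\right) - \frac{1}{-183 - 59} = \left(\frac{127860801}{176544299} + \frac{9623 \sqrt{70}}{176544299}\right) - \frac{1}{-242} = \left(\frac{127860801}{176544299} + \frac{9623 \sqrt{70}}{176544299}\right) - - \frac{1}{242} = \left(\frac{127860801}{176544299} + \frac{9623 \sqrt{70}}{176544299}\right) + \frac{1}{242} = \frac{31118858141}{42723720358} + \frac{9623 \sqrt{70}}{176544299}$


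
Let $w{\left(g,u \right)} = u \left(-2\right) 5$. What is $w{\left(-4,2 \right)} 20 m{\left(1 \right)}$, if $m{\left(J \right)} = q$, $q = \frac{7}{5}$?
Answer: $-560$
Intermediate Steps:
$q = \frac{7}{5}$ ($q = 7 \cdot \frac{1}{5} = \frac{7}{5} \approx 1.4$)
$m{\left(J \right)} = \frac{7}{5}$
$w{\left(g,u \right)} = - 10 u$ ($w{\left(g,u \right)} = - 2 u 5 = - 10 u$)
$w{\left(-4,2 \right)} 20 m{\left(1 \right)} = \left(-10\right) 2 \cdot 20 \cdot \frac{7}{5} = \left(-20\right) 20 \cdot \frac{7}{5} = \left(-400\right) \frac{7}{5} = -560$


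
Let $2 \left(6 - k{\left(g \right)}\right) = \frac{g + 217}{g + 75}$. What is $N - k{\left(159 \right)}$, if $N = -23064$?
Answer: $- \frac{2699096}{117} \approx -23069.0$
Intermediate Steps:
$k{\left(g \right)} = 6 - \frac{217 + g}{2 \left(75 + g\right)}$ ($k{\left(g \right)} = 6 - \frac{\left(g + 217\right) \frac{1}{g + 75}}{2} = 6 - \frac{\left(217 + g\right) \frac{1}{75 + g}}{2} = 6 - \frac{\frac{1}{75 + g} \left(217 + g\right)}{2} = 6 - \frac{217 + g}{2 \left(75 + g\right)}$)
$N - k{\left(159 \right)} = -23064 - \frac{683 + 11 \cdot 159}{2 \left(75 + 159\right)} = -23064 - \frac{683 + 1749}{2 \cdot 234} = -23064 - \frac{1}{2} \cdot \frac{1}{234} \cdot 2432 = -23064 - \frac{608}{117} = - \frac{2699096}{117}$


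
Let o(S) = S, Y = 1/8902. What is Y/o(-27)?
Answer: -1/240354 ≈ -4.1605e-6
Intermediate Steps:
Y = 1/8902 ≈ 0.00011233
Y/o(-27) = (1/8902)/(-27) = (1/8902)*(-1/27) = -1/240354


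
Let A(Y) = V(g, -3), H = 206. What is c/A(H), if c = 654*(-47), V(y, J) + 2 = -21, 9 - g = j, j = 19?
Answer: 30738/23 ≈ 1336.4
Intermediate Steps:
g = -10 (g = 9 - 1*19 = 9 - 19 = -10)
V(y, J) = -23 (V(y, J) = -2 - 21 = -23)
A(Y) = -23
c = -30738
c/A(H) = -30738/(-23) = -30738*(-1/23) = 30738/23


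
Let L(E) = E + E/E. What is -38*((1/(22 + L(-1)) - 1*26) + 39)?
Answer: -5453/11 ≈ -495.73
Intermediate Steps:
L(E) = 1 + E (L(E) = E + 1 = 1 + E)
-38*((1/(22 + L(-1)) - 1*26) + 39) = -38*((1/(22 + (1 - 1)) - 1*26) + 39) = -38*((1/(22 + 0) - 26) + 39) = -38*((1/22 - 26) + 39) = -38*(-571/22 + 39) = -38*287/22 = -5453/11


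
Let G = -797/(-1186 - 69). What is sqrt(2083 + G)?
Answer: sqrt(3281777310)/1255 ≈ 45.647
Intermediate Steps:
G = 797/1255 (G = -797/(-1255) = -797*(-1/1255) = 797/1255 ≈ 0.63506)
sqrt(2083 + G) = sqrt(2083 + 797/1255) = sqrt(2614962/1255) = sqrt(3281777310)/1255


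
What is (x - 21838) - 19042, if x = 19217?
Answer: -21663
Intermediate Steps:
(x - 21838) - 19042 = (19217 - 21838) - 19042 = -2621 - 19042 = -21663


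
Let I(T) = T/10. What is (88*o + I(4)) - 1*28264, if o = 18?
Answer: -133398/5 ≈ -26680.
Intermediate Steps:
I(T) = T/10 (I(T) = T*(⅒) = T/10)
(88*o + I(4)) - 1*28264 = (88*18 + (⅒)*4) - 1*28264 = (1584 + ⅖) - 28264 = 7922/5 - 28264 = -133398/5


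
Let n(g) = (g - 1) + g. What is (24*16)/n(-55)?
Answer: -128/37 ≈ -3.4595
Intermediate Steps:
n(g) = -1 + 2*g (n(g) = (-1 + g) + g = -1 + 2*g)
(24*16)/n(-55) = (24*16)/(-1 + 2*(-55)) = 384/(-1 - 110) = 384/(-111) = 384*(-1/111) = -128/37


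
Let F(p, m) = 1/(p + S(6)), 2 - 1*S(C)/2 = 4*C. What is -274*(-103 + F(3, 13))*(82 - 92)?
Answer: -11573760/41 ≈ -2.8229e+5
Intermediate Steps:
S(C) = 4 - 8*C
F(p, m) = 1/(-44 + p) (F(p, m) = 1/(p + (4 - 8*6)) = 1/(p + (4 - 48)) = 1/(p - 44) = 1/(-44 + p))
-274*(-103 + F(3, 13))*(82 - 92) = -274*(-103 + 1/(-44 + 3))*(82 - 92) = -274*(-103 + 1/(-41))*(-10) = -274*(-103 - 1/41)*(-10) = -(-1157376)*(-10)/41 = -274*42240/41 = -11573760/41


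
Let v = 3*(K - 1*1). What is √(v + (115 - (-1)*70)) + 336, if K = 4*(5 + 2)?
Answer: 336 + √266 ≈ 352.31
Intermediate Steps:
K = 28 (K = 4*7 = 28)
v = 81 (v = 3*(28 - 1*1) = 3*(28 - 1) = 3*27 = 81)
√(v + (115 - (-1)*70)) + 336 = √(81 + (115 - (-1)*70)) + 336 = √(81 + (115 - 1*(-70))) + 336 = √(81 + (115 + 70)) + 336 = √(81 + 185) + 336 = √266 + 336 = 336 + √266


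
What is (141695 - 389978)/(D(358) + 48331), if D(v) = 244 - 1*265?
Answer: -248283/48310 ≈ -5.1394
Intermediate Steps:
D(v) = -21 (D(v) = 244 - 265 = -21)
(141695 - 389978)/(D(358) + 48331) = (141695 - 389978)/(-21 + 48331) = -248283/48310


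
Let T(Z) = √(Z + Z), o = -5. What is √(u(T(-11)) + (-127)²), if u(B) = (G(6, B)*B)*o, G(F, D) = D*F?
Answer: √16789 ≈ 129.57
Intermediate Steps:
T(Z) = √2*√Z (T(Z) = √(2*Z) = √2*√Z)
u(B) = -30*B² (u(B) = ((B*6)*B)*(-5) = ((6*B)*B)*(-5) = (6*B²)*(-5) = -30*B²)
√(u(T(-11)) + (-127)²) = √(-30*(√2*√(-11))² + (-127)²) = √(-30*(√2*(I*√11))² + 16129) = √(-30*(I*√22)² + 16129) = √(-30*(-22) + 16129) = √(660 + 16129) = √16789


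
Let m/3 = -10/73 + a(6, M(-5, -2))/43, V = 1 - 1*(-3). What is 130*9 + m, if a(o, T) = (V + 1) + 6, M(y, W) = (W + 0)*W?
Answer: 3673749/3139 ≈ 1170.4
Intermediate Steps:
V = 4 (V = 1 + 3 = 4)
M(y, W) = W**2 (M(y, W) = W*W = W**2)
a(o, T) = 11 (a(o, T) = (4 + 1) + 6 = 5 + 6 = 11)
m = 1119/3139 (m = 3*(-10/73 + 11/43) = 3*(373/3139) = 1119/3139 ≈ 0.35648)
130*9 + m = 130*9 + 1119/3139 = 1170 + 1119/3139 = 3673749/3139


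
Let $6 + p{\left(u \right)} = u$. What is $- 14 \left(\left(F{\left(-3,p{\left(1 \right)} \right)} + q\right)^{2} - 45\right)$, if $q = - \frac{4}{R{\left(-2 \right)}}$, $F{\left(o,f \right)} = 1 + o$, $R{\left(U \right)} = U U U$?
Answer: $\frac{1197}{2} \approx 598.5$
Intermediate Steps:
$R{\left(U \right)} = U^{3}$ ($R{\left(U \right)} = U^{2} U = U^{3}$)
$p{\left(u \right)} = -6 + u$
$q = \frac{1}{2}$ ($q = - \frac{4}{\left(-2\right)^{3}} = - \frac{4}{-8} = \left(-4\right) \left(- \frac{1}{8}\right) = \frac{1}{2} \approx 0.5$)
$- 14 \left(\left(F{\left(-3,p{\left(1 \right)} \right)} + q\right)^{2} - 45\right) = - 14 \left(\left(\left(1 - 3\right) + \frac{1}{2}\right)^{2} - 45\right) = - 14 \left(\left(-2 + \frac{1}{2}\right)^{2} - 45\right) = - 14 \left(\left(- \frac{3}{2}\right)^{2} - 45\right) = - 14 \left(\frac{9}{4} - 45\right) = \left(-14\right) \left(- \frac{171}{4}\right) = \frac{1197}{2}$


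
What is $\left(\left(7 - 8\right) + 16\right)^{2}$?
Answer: $225$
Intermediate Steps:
$\left(\left(7 - 8\right) + 16\right)^{2} = \left(-1 + 16\right)^{2} = 15^{2} = 225$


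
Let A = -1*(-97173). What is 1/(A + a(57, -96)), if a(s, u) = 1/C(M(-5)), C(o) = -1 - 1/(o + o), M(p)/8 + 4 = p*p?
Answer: 337/32746965 ≈ 1.0291e-5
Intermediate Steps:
A = 97173
M(p) = -32 + 8*p**2 (M(p) = -32 + 8*(p*p) = -32 + 8*p**2)
C(o) = -1 - 1/(2*o)
a(s, u) = -336/337 (a(s, u) = 1/((-1/2 - (-32 + 8*(-5)**2))/(-32 + 8*(-5)**2)) = 1/((-1/2 - (-32 + 8*25))/(-32 + 8*25)) = 1/((-1/2 - (-32 + 200))/(-32 + 200)) = 1/((-1/2 - 1*168)/168) = 1/((-1/2 - 168)/168) = 1/((1/168)*(-337/2)) = 1/(-337/336) = -336/337)
1/(A + a(57, -96)) = 1/(97173 - 336/337) = 1/(32746965/337) = 337/32746965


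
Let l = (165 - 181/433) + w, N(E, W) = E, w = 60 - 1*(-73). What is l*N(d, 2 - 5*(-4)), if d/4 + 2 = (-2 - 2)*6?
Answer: -13400712/433 ≈ -30949.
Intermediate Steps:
w = 133 (w = 60 + 73 = 133)
d = -104 (d = -8 + 4*((-2 - 2)*6) = -8 + 4*(-4*6) = -8 + 4*(-24) = -8 - 96 = -104)
l = 128853/433 (l = (165 - 181/433) + 133 = 71264/433 + 133 = 128853/433 ≈ 297.58)
l*N(d, 2 - 5*(-4)) = (128853/433)*(-104) = -13400712/433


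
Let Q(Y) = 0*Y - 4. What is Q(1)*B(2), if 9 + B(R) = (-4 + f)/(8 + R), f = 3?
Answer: 182/5 ≈ 36.400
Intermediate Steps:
Q(Y) = -4 (Q(Y) = 0 - 4 = -4)
B(R) = -9 - 1/(8 + R) (B(R) = -9 + (-4 + 3)/(8 + R) = -9 - 1/(8 + R))
Q(1)*B(2) = -4*(-73 - 9*2)/(8 + 2) = -4*(-73 - 18)/10 = -2*(-91)/5 = -4*(-91/10) = 182/5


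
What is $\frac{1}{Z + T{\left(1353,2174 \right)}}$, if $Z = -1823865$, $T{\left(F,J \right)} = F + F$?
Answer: $- \frac{1}{1821159} \approx -5.491 \cdot 10^{-7}$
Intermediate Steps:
$T{\left(F,J \right)} = 2 F$
$\frac{1}{Z + T{\left(1353,2174 \right)}} = \frac{1}{-1823865 + 2 \cdot 1353} = \frac{1}{-1823865 + 2706} = \frac{1}{-1821159} = - \frac{1}{1821159}$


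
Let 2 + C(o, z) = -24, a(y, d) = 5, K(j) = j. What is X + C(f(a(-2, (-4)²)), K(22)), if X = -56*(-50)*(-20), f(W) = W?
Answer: -56026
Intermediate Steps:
C(o, z) = -26 (C(o, z) = -2 - 24 = -26)
X = -56000 (X = 2800*(-20) = -56000)
X + C(f(a(-2, (-4)²)), K(22)) = -56000 - 26 = -56026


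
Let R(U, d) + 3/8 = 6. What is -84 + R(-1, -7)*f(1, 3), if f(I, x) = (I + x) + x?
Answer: -357/8 ≈ -44.625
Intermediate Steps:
R(U, d) = 45/8 (R(U, d) = -3/8 + 6 = 45/8)
f(I, x) = I + 2*x
-84 + R(-1, -7)*f(1, 3) = -84 + 45*(1 + 2*3)/8 = -84 + 45*(1 + 6)/8 = -84 + (45/8)*7 = -84 + 315/8 = -357/8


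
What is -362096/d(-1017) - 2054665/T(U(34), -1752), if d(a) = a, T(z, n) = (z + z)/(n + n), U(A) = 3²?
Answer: 406774720136/1017 ≈ 3.9997e+8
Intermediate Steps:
U(A) = 9
T(z, n) = z/n (T(z, n) = (2*z)/((2*n)) = (2*z)*(1/(2*n)) = z/n)
-362096/d(-1017) - 2054665/T(U(34), -1752) = -362096/(-1017) - 2054665/(9/(-1752)) = -362096*(-1/1017) - 2054665/(9*(-1/1752)) = 362096/1017 - 2054665/(-3/584) = 362096/1017 - 2054665*(-584/3) = 362096/1017 + 1199924360/3 = 406774720136/1017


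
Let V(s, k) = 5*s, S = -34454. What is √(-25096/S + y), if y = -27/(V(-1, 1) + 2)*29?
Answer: √77673011465/17227 ≈ 16.178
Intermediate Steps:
y = 261 (y = -27/(5*(-1) + 2)*29 = -27/(-5 + 2)*29 = -27/(-3)*29 = -27*(-⅓)*29 = 9*29 = 261)
√(-25096/S + y) = √(-25096/(-34454) + 261) = √(-25096*(-1/34454) + 261) = √(12548/17227 + 261) = √(4508795/17227) = √77673011465/17227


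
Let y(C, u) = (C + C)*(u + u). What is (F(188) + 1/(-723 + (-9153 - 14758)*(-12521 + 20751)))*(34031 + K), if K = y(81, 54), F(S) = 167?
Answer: 1693364688107750/196788253 ≈ 8.6050e+6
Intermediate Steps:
y(C, u) = 4*C*u (y(C, u) = (2*C)*(2*u) = 4*C*u)
K = 17496 (K = 4*81*54 = 17496)
(F(188) + 1/(-723 + (-9153 - 14758)*(-12521 + 20751)))*(34031 + K) = (167 + 1/(-723 + (-9153 - 14758)*(-12521 + 20751)))*(34031 + 17496) = (167 + 1/(-723 - 23911*8230))*51527 = (167 + 1/(-723 - 196787530))*51527 = (167 + 1/(-196788253))*51527 = (167 - 1/196788253)*51527 = (32863638250/196788253)*51527 = 1693364688107750/196788253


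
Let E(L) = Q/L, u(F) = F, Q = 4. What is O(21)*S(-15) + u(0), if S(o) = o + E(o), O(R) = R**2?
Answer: -33663/5 ≈ -6732.6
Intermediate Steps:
E(L) = 4/L
S(o) = o + 4/o
O(21)*S(-15) + u(0) = 21**2*(-15 + 4/(-15)) + 0 = 441*(-15 + 4*(-1/15)) + 0 = 441*(-15 - 4/15) + 0 = 441*(-229/15) + 0 = -33663/5 + 0 = -33663/5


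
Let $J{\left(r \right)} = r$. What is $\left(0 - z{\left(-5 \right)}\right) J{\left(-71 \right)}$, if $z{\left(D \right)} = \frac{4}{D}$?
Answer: $- \frac{284}{5} \approx -56.8$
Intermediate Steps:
$\left(0 - z{\left(-5 \right)}\right) J{\left(-71 \right)} = \left(0 - \frac{4}{-5}\right) \left(-71\right) = \left(0 - 4 \left(- \frac{1}{5}\right)\right) \left(-71\right) = \left(0 - - \frac{4}{5}\right) \left(-71\right) = \left(0 + \frac{4}{5}\right) \left(-71\right) = \frac{4}{5} \left(-71\right) = - \frac{284}{5}$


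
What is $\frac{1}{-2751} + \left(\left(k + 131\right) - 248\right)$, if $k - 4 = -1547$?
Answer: $- \frac{4566661}{2751} \approx -1660.0$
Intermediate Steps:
$k = -1543$ ($k = 4 - 1547 = -1543$)
$\frac{1}{-2751} + \left(\left(k + 131\right) - 248\right) = \frac{1}{-2751} + \left(\left(-1543 + 131\right) - 248\right) = - \frac{1}{2751} - 1660 = - \frac{4566661}{2751}$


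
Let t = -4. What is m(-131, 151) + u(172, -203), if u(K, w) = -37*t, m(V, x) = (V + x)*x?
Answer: 3168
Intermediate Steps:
m(V, x) = x*(V + x)
u(K, w) = 148 (u(K, w) = -37*(-4) = 148)
m(-131, 151) + u(172, -203) = 151*(-131 + 151) + 148 = 151*20 + 148 = 3020 + 148 = 3168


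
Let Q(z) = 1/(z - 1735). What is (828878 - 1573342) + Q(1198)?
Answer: -399777169/537 ≈ -7.4446e+5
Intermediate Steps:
Q(z) = 1/(-1735 + z)
(828878 - 1573342) + Q(1198) = (828878 - 1573342) + 1/(-1735 + 1198) = -744464 + 1/(-537) = -744464 - 1/537 = -399777169/537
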